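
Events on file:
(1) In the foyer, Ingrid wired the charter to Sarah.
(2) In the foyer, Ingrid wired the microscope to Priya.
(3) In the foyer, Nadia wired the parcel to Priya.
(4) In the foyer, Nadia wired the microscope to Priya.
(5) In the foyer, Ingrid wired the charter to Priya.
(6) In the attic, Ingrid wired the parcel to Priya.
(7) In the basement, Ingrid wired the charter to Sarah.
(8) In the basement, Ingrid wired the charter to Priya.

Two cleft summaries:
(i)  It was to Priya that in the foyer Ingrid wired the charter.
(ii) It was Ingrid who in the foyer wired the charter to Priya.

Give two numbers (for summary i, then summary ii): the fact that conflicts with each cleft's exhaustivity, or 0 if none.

(i): focus "Priya". Looking for same agent, thing, setting (Ingrid / the charter / in the foyer) with some other recipient — fact (1) has Sarah there. Refuted.
(ii): focus "Ingrid". No fact shares same thing, recipient, setting (the charter / Priya / in the foyer) with a different agent. 0.

1, 0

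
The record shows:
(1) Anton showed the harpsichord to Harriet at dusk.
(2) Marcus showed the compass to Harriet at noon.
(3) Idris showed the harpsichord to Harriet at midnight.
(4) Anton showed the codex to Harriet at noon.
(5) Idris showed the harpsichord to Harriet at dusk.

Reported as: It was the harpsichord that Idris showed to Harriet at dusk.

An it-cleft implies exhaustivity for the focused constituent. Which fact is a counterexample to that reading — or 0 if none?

0

The cleft puts "the harpsichord" in focus and presupposes the open proposition with same agent, recipient, setting (Idris / Harriet / at dusk).
The exhaustive reading says no other thing fits that background.
No listed fact matches the background with a different thing. Exhaustivity holds.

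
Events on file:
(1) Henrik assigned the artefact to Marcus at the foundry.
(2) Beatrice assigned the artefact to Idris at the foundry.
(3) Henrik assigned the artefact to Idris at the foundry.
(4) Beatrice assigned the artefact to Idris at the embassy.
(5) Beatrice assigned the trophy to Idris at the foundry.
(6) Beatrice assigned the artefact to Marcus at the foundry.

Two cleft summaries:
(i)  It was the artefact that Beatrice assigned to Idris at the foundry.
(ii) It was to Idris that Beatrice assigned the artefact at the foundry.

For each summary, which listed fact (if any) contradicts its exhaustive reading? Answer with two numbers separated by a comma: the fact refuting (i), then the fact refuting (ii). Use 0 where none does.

5, 6

Summary (i) focuses "the artefact" (the thing); background Beatrice as agent and Idris as recipient and at the foundry as setting. Fact (5) matches that background with thing = the trophy — refutes (i).
Summary (ii) focuses "Idris" (the recipient); background Beatrice as agent and the artefact as thing and at the foundry as setting. Fact (6) matches that background with recipient = Marcus — refutes (ii).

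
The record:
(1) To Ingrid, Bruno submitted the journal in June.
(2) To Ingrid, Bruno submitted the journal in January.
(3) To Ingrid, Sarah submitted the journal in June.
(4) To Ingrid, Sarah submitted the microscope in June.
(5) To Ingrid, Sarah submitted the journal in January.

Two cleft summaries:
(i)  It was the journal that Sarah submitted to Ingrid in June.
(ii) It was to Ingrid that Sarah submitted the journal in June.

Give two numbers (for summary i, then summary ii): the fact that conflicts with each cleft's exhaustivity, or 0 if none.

4, 0

(i): focus "the journal". Looking for agent = Sarah, recipient = Ingrid, setting = in June with some other thing — fact (4) has the microscope there. Refuted.
(ii): focus "Ingrid". No fact shares agent = Sarah, thing = the journal, setting = in June with a different recipient. 0.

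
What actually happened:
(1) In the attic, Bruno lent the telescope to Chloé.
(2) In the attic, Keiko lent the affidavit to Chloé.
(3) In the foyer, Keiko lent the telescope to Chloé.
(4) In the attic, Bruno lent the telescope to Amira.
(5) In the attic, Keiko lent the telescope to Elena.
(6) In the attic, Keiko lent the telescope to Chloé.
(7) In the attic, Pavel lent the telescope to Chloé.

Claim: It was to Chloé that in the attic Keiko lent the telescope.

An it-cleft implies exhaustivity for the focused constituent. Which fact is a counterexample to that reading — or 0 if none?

5

The cleft puts "Chloé" in focus and presupposes the open proposition with agent = Keiko, thing = the telescope, setting = in the attic.
The exhaustive reading says no other recipient fits that background.
But fact (5) also has agent = Keiko, thing = the telescope, setting = in the attic, with recipient = Elena — so the exhaustive reading fails.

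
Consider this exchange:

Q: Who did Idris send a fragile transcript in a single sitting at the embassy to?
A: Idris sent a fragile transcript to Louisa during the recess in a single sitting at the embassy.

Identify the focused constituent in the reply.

to Louisa

The wh-word "who" asks about the recipient.
In the answer, "Idris", "a fragile transcript", "at the embassy" and "in a single sitting" are given — repeated from the question.
"during the recess" is also new, but it specifies the time, which is not what the question asks about — so it is not the focus.
The constituent filling the recipient gap is "to Louisa"; that is the focus.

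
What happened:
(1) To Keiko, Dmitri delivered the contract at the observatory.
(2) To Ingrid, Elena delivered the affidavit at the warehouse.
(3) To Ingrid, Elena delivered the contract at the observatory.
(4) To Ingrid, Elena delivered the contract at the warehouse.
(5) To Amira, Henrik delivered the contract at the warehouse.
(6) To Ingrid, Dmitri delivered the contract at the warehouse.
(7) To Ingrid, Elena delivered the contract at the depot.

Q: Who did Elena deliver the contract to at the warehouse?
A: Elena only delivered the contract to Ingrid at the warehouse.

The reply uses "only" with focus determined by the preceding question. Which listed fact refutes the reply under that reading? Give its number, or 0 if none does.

The question "Who did ... to ...?" targets the recipient, so in the reply the focus falls on "Ingrid".
So "only" ranges over recipients; the rest (same agent, thing, setting (Elena / the contract / at the warehouse)) is presupposed.
No fact keeps same agent, thing, setting (Elena / the contract / at the warehouse) while changing the recipient; every other fact differs on something backgrounded. The reply stands.
(Fact (3) would refute a reading with focus on the setting — but that is not what the question asks.)

0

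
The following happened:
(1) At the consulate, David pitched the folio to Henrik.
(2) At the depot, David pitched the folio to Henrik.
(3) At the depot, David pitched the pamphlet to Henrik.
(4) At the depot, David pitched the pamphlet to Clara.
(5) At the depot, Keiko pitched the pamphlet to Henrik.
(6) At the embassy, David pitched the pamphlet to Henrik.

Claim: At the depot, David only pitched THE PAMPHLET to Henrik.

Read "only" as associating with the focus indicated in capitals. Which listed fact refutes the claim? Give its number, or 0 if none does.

2

Focus (in capitals) is "the pamphlet" — the thing. "Only" excludes alternative things while holding fixed same agent, recipient, setting (David / Henrik / at the depot).
Fact (2) shares the background but differs in thing (the folio) — a counterexample.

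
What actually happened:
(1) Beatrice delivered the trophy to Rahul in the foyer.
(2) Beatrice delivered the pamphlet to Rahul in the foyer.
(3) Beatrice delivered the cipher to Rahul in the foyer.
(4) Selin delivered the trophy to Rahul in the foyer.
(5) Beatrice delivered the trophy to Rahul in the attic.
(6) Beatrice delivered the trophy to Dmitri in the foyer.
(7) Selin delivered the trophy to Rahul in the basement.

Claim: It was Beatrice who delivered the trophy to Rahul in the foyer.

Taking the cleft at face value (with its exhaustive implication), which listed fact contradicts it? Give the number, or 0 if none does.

4

The cleft puts "Beatrice" in focus and presupposes the open proposition with same thing, recipient, setting (the trophy / Rahul / in the foyer).
Exhaustivity: Beatrice is the only agent satisfying that background.
Fact (4) shares the background but with agent = Selin; exhaustivity is violated.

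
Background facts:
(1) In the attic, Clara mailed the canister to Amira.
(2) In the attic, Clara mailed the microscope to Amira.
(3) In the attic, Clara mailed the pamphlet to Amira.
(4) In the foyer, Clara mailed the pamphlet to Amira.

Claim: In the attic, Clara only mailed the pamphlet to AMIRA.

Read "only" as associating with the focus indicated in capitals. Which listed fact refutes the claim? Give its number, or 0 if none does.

Focus (in capitals) is "Amira" — the recipient. "Only" excludes alternative recipients while holding fixed Clara as agent and the pamphlet as thing and in the attic as setting.
Every other fact changes something in the background, not just the recipient. Nothing refutes the claim.

0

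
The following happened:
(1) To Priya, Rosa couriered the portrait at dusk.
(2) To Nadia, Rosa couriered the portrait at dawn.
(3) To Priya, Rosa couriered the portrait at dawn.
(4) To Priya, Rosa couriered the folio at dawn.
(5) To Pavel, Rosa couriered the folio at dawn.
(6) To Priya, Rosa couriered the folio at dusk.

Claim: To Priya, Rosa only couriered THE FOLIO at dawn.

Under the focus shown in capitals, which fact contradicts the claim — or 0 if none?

Focus (in capitals) is "the folio" — the thing. "Only" excludes alternative things while holding fixed same agent, recipient, setting (Rosa / Priya / at dawn).
Fact (3) matches on same agent, recipient, setting (Rosa / Priya / at dawn), but has thing = the portrait instead. That refutes the claim.

3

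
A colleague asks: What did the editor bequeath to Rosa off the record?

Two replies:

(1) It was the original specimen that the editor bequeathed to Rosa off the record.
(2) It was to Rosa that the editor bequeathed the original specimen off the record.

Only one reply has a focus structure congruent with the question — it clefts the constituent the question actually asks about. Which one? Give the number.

1

The question word "what" targets the direct object.
Option (1) clefts "the original specimen" — that matches what the question asks about.
Option (2) clefts "to Rosa" — the recipient, not what was asked.
So the congruent reply is (1).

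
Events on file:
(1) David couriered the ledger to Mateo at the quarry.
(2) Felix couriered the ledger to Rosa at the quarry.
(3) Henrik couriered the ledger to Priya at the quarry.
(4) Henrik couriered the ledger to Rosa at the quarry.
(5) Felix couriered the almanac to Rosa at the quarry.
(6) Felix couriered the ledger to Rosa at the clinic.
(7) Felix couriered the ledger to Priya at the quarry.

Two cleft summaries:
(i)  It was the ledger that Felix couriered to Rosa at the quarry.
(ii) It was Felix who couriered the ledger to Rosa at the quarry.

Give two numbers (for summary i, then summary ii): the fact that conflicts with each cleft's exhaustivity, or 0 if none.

(i): focus "the ledger". Looking for same agent, recipient, setting (Felix / Rosa / at the quarry) with some other thing — fact (5) has the almanac there. Refuted.
(ii): focus "Felix". Looking for same thing, recipient, setting (the ledger / Rosa / at the quarry) with some other agent — fact (4) has Henrik there. Refuted.

5, 4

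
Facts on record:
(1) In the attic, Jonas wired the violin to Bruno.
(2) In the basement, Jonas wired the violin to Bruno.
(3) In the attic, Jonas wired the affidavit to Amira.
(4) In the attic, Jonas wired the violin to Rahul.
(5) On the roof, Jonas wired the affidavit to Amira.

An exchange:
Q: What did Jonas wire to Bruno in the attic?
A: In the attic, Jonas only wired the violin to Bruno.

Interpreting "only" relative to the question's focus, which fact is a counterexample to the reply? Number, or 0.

The question "What did ...?" targets the thing, so in the reply the focus falls on "the violin".
So "only" ranges over things; the rest (agent = Jonas, recipient = Bruno, setting = in the attic) is presupposed.
No fact keeps agent = Jonas, recipient = Bruno, setting = in the attic while changing the thing; every other fact differs on something backgrounded. The reply stands.
(Fact (2) would refute a reading with focus on the setting — but that is not what the question asks.)

0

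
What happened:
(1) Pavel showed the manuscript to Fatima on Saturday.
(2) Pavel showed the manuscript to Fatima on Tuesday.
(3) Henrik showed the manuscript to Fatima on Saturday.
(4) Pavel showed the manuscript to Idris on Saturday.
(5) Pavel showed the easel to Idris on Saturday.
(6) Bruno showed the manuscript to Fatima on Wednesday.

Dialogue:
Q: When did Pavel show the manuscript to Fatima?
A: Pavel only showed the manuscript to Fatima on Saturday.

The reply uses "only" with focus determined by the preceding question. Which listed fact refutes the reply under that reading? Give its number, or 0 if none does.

2

The question "When did ...?" targets the setting, so in the reply the focus falls on "on Saturday".
"Only" then excludes alternative settings while the background — Pavel as agent and the manuscript as thing and Fatima as recipient — is held fixed.
Fact (2) shares the background with a different setting (on Tuesday) — counterexample.
(Fact (4) would refute a reading with focus on the recipient — but that is not what the question asks.)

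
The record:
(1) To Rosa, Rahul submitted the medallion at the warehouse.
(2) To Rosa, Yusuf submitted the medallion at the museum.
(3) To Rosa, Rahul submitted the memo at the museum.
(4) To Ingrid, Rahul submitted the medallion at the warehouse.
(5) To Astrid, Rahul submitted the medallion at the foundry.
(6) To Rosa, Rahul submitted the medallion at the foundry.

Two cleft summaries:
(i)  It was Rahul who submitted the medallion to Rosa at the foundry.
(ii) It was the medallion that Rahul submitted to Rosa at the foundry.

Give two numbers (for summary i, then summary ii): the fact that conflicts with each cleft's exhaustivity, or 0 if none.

(i): focus "Rahul". No fact shares thing = the medallion, recipient = Rosa, setting = at the foundry with a different agent. 0.
(ii): focus "the medallion". No fact shares agent = Rahul, recipient = Rosa, setting = at the foundry with a different thing. 0.

0, 0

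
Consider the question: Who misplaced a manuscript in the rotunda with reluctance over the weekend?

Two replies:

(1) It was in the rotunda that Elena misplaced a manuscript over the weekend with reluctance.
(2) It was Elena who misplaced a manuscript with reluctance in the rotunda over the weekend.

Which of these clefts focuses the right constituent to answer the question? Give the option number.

2

The question word "who" targets the subject (agent).
Option (1) clefts "in the rotunda" — the location, not what was asked.
Option (2) clefts "Elena" — that matches what the question asks about.
So the congruent reply is (2).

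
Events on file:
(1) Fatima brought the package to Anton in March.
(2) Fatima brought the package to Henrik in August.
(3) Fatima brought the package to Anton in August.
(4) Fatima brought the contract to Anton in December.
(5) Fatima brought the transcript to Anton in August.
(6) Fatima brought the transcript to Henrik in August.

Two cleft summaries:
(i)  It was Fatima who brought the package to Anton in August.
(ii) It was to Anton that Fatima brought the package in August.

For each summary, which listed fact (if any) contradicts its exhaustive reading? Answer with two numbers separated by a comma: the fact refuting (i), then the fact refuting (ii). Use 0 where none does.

Summary (i) focuses "Fatima" (the agent); background same thing, recipient, setting (the package / Anton / in August). No fact matches that background with a different agent, so 0.
Summary (ii) focuses "Anton" (the recipient); background same agent, thing, setting (Fatima / the package / in August). Fact (2) matches that background with recipient = Henrik — refutes (ii).

0, 2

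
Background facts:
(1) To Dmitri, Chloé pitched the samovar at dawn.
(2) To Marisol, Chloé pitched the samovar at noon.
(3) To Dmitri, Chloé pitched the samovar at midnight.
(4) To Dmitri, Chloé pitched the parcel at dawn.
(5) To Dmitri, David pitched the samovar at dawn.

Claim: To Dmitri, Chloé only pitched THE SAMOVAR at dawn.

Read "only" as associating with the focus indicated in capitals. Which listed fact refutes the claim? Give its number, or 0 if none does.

Focus (in capitals) is "the samovar" — the thing. "Only" excludes alternative things while holding fixed same agent, recipient, setting (Chloé / Dmitri / at dawn).
Fact (4) matches on same agent, recipient, setting (Chloé / Dmitri / at dawn), but has thing = the parcel instead. That refutes the claim.

4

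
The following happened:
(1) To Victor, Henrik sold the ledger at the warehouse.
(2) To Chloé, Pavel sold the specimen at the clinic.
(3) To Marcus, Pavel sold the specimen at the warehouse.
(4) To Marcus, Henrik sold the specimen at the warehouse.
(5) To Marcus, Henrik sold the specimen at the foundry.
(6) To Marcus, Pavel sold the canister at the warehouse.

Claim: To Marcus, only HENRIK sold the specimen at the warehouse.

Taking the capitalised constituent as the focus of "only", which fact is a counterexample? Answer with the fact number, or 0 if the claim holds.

Focus (in capitals) is "Henrik" — the agent. "Only" excludes alternative agents while holding fixed the specimen as thing and Marcus as recipient and at the warehouse as setting.
Fact (3) matches on the specimen as thing and Marcus as recipient and at the warehouse as setting, but has agent = Pavel instead. That refutes the claim.

3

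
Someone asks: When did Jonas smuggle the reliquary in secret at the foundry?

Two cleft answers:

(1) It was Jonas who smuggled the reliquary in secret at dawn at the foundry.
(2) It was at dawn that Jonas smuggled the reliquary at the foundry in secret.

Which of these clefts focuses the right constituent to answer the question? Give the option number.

2

The question word "when" targets the time.
Option (1) clefts "Jonas" — the subject (agent), not what was asked.
Option (2) clefts "at dawn" — that matches what the question asks about.
So the congruent reply is (2).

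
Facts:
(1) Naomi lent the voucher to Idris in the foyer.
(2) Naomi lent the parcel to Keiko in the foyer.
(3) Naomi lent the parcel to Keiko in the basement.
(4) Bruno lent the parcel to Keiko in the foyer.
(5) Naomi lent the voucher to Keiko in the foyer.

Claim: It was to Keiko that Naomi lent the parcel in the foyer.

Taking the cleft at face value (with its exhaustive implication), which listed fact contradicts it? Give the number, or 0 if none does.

Focus of the cleft: "Keiko" (the recipient). Presupposed background: agent = Naomi, thing = the parcel, setting = in the foyer.
The exhaustive reading says no other recipient fits that background.
No listed fact matches the background with a different recipient. Exhaustivity holds.

0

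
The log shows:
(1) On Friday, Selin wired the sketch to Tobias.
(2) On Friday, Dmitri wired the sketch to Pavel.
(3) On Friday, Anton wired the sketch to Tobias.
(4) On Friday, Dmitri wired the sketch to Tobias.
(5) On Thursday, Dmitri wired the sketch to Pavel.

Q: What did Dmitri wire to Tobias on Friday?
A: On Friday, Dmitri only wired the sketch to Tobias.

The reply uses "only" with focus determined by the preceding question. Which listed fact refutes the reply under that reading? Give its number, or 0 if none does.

Answering "What did ...?" puts focus on the thing — here, "the sketch".
So "only" ranges over things; the rest (same agent, recipient, setting (Dmitri / Tobias / on Friday)) is presupposed.
No listed fact shares that background with another thing. Nothing contradicts the reply.
(Fact (2) would refute a reading with focus on the recipient — but that is not what the question asks.)

0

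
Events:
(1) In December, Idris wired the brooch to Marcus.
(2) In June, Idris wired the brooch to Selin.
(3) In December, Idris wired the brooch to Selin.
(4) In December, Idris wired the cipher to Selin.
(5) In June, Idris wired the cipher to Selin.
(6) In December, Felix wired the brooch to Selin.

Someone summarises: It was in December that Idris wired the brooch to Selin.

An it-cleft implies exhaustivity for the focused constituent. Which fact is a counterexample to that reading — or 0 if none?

The cleft puts "in December" in focus and presupposes the open proposition with agent = Idris, thing = the brooch, recipient = Selin.
The exhaustive reading says no other setting fits that background.
Fact (2) shares the background but with setting = in June; exhaustivity is violated.

2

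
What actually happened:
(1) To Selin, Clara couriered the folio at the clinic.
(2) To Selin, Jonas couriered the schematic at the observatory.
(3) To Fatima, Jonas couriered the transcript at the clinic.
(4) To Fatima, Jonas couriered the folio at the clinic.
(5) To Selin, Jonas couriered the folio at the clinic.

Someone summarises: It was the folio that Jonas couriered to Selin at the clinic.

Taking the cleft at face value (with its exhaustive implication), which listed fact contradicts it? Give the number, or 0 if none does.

The cleft puts "the folio" in focus and presupposes the open proposition with agent = Jonas, recipient = Selin, setting = at the clinic.
Exhaustivity: the folio is the only thing satisfying that background.
No listed fact matches the background with a different thing. Exhaustivity holds.

0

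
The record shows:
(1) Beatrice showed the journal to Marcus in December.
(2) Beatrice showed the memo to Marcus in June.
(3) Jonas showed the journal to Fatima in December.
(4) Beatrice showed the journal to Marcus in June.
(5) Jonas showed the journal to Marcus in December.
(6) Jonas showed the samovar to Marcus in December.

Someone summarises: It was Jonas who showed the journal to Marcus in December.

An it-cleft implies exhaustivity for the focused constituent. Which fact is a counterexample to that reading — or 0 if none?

1

Focus of the cleft: "Jonas" (the agent). Presupposed background: the journal as thing and Marcus as recipient and in December as setting.
Exhaustivity: Jonas is the only agent satisfying that background.
But fact (1) also has the journal as thing and Marcus as recipient and in December as setting, with agent = Beatrice — so the exhaustive reading fails.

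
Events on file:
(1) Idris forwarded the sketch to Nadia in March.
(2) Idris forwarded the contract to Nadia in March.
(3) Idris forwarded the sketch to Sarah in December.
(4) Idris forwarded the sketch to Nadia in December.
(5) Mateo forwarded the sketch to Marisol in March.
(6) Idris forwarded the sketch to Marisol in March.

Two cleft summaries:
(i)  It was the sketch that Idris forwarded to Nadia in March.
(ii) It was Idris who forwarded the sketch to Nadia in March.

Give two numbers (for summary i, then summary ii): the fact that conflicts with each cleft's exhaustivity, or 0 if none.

2, 0

Summary (i) focuses "the sketch" (the thing); background Idris as agent and Nadia as recipient and in March as setting. Fact (2) matches that background with thing = the contract — refutes (i).
Summary (ii) focuses "Idris" (the agent); background the sketch as thing and Nadia as recipient and in March as setting. No fact matches that background with a different agent, so 0.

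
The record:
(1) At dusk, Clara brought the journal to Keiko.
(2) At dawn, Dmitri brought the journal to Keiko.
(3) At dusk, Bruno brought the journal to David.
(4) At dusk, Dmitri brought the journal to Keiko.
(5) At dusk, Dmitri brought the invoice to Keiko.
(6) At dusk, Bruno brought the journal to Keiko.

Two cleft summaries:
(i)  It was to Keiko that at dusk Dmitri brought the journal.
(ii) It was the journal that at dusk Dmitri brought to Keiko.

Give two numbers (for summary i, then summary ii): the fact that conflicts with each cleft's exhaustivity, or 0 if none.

0, 5

Summary (i) focuses "Keiko" (the recipient); background Dmitri as agent and the journal as thing and at dusk as setting. No fact matches that background with a different recipient, so 0.
Summary (ii) focuses "the journal" (the thing); background Dmitri as agent and Keiko as recipient and at dusk as setting. Fact (5) matches that background with thing = the invoice — refutes (ii).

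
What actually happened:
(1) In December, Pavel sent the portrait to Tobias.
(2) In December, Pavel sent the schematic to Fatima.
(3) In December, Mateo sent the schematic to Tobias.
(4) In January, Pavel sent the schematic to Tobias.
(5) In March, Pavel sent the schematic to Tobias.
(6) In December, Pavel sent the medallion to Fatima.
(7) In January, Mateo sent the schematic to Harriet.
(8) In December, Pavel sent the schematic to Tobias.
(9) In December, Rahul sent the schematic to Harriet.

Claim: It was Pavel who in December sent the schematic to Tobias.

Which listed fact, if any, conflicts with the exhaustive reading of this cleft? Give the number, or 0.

Focus of the cleft: "Pavel" (the agent). Presupposed background: same thing, recipient, setting (the schematic / Tobias / in December).
Exhaustivity: Pavel is the only agent satisfying that background.
But fact (3) also has same thing, recipient, setting (the schematic / Tobias / in December), with agent = Mateo — so the exhaustive reading fails.

3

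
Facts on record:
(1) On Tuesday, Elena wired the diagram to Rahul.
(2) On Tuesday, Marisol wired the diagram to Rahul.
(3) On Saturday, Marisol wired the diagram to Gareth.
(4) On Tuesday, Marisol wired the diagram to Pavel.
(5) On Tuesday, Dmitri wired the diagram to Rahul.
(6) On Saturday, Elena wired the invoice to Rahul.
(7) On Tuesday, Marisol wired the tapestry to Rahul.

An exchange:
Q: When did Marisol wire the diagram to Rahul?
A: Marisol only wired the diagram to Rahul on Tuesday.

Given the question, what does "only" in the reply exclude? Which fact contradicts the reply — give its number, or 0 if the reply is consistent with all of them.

Answering "When did ...?" puts focus on the setting — here, "on Tuesday".
So "only" ranges over settings; the rest (agent = Marisol, thing = the diagram, recipient = Rahul) is presupposed.
No listed fact shares that background with another setting. Nothing contradicts the reply.
(Fact (4) would refute a reading with focus on the recipient — but that is not what the question asks.)

0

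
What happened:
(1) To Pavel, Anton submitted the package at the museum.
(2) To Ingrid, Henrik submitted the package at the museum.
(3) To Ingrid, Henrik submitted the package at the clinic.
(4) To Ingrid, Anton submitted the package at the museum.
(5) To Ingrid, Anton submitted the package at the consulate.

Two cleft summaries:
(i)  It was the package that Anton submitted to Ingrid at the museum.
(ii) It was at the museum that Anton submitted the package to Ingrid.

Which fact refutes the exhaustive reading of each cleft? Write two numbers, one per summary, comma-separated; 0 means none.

0, 5

(i): focus "the package". No fact shares agent = Anton, recipient = Ingrid, setting = at the museum with a different thing. 0.
(ii): focus "at the museum". Looking for agent = Anton, thing = the package, recipient = Ingrid with some other setting — fact (5) has at the consulate there. Refuted.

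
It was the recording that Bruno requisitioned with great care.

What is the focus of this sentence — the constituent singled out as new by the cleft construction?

In an it-cleft "It was X that/who ...", the clefted constituent X is the focus; the that/who-clause expresses the presupposed open proposition.
Here the focus is "the recording". The backgrounded (presupposed) material includes "Bruno" and "with great care".

the recording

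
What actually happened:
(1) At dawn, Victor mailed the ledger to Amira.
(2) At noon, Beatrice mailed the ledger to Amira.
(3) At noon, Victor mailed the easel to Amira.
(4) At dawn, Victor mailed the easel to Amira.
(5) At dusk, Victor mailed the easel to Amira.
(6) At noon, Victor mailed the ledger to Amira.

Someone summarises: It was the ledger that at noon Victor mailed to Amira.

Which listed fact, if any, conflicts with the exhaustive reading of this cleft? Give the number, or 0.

3

Focus of the cleft: "the ledger" (the thing). Presupposed background: Victor as agent and Amira as recipient and at noon as setting.
The exhaustive reading says no other thing fits that background.
Fact (3) shares the background but with thing = the easel; exhaustivity is violated.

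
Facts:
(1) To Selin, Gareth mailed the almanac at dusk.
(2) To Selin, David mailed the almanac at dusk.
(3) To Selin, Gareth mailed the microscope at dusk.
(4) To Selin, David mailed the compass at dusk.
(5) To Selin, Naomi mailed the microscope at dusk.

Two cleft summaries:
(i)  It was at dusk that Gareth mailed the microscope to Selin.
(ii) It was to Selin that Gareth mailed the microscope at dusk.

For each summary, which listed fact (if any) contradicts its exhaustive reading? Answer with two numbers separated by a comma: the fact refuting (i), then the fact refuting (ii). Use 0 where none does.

0, 0

(i): focus "at dusk". No fact shares Gareth as agent and the microscope as thing and Selin as recipient with a different setting. 0.
(ii): focus "Selin". No fact shares Gareth as agent and the microscope as thing and at dusk as setting with a different recipient. 0.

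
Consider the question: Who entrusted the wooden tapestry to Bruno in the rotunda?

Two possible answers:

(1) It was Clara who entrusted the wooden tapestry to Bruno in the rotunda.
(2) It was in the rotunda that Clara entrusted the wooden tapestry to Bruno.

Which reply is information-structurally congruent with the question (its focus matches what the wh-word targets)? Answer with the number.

The question word "who" targets the subject (agent).
Option (1) clefts "Clara" — that matches what the question asks about.
Option (2) clefts "in the rotunda" — the location, not what was asked.
So the congruent reply is (1).

1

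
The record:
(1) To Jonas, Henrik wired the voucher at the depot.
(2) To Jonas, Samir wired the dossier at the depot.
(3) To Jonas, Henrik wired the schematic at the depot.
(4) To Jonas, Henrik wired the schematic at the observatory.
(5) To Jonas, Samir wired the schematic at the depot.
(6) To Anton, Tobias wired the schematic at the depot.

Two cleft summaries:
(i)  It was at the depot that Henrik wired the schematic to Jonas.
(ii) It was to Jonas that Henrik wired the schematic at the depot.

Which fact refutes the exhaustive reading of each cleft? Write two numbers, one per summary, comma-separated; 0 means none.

Summary (i) focuses "at the depot" (the setting); background Henrik as agent and the schematic as thing and Jonas as recipient. Fact (4) matches that background with setting = at the observatory — refutes (i).
Summary (ii) focuses "Jonas" (the recipient); background Henrik as agent and the schematic as thing and at the depot as setting. No fact matches that background with a different recipient, so 0.

4, 0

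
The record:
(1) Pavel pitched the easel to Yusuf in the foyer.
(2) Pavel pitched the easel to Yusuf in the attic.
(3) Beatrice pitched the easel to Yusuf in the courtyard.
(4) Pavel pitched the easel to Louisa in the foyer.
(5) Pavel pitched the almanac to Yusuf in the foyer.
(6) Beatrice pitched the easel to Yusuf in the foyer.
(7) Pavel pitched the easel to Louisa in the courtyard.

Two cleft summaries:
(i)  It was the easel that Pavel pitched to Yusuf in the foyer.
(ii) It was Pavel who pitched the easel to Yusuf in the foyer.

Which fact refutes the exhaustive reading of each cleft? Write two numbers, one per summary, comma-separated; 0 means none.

5, 6

Summary (i) focuses "the easel" (the thing); background agent = Pavel, recipient = Yusuf, setting = in the foyer. Fact (5) matches that background with thing = the almanac — refutes (i).
Summary (ii) focuses "Pavel" (the agent); background thing = the easel, recipient = Yusuf, setting = in the foyer. Fact (6) matches that background with agent = Beatrice — refutes (ii).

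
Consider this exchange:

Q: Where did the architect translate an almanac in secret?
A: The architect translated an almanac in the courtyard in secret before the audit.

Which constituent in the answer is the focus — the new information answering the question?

in the courtyard

The wh-word "where" asks about the location.
In the answer, "the architect", "an almanac" and "in secret" are given — repeated from the question.
"before the audit" is also new, but it specifies the time, which is not what the question asks about — so it is not the focus.
The constituent filling the location gap is "in the courtyard"; that is the focus.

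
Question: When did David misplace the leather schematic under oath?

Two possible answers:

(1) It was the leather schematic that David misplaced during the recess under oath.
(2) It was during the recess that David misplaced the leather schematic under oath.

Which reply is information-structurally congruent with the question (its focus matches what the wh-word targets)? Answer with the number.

The question word "when" targets the time.
Option (1) clefts "the leather schematic" — the direct object, not what was asked.
Option (2) clefts "during the recess" — that matches what the question asks about.
So the congruent reply is (2).

2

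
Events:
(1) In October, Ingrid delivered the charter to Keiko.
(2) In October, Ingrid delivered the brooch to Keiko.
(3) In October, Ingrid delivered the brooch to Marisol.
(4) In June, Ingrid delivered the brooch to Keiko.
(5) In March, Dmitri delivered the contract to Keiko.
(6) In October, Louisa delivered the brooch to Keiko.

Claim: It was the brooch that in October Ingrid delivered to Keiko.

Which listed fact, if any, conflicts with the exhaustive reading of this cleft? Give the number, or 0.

1

Focus of the cleft: "the brooch" (the thing). Presupposed background: same agent, recipient, setting (Ingrid / Keiko / in October).
Exhaustivity: the brooch is the only thing satisfying that background.
Fact (1) shares the background but with thing = the charter; exhaustivity is violated.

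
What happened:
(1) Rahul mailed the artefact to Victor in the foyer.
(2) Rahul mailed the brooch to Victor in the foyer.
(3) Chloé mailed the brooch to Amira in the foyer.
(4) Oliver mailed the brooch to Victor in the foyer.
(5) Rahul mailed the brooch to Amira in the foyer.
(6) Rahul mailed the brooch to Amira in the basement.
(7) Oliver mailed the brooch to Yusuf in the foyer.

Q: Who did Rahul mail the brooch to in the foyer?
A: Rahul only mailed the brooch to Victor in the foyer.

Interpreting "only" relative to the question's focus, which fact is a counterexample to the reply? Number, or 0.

The question "Who did ... to ...?" targets the recipient, so in the reply the focus falls on "Victor".
So "only" ranges over recipients; the rest (Rahul as agent and the brooch as thing and in the foyer as setting) is presupposed.
Fact (5) shares the background with a different recipient (Amira) — counterexample.
(Fact (1) would refute a reading with focus on the thing — but that is not what the question asks.)

5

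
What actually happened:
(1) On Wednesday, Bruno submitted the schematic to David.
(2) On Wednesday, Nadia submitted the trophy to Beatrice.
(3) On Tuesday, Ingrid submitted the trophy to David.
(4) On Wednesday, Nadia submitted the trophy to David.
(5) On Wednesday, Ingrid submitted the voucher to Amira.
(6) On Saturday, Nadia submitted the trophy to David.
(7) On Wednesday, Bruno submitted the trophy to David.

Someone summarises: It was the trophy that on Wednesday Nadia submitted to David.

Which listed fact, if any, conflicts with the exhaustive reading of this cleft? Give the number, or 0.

0

The cleft puts "the trophy" in focus and presupposes the open proposition with agent = Nadia, recipient = David, setting = on Wednesday.
The exhaustive reading says no other thing fits that background.
No listed fact matches the background with a different thing. Exhaustivity holds.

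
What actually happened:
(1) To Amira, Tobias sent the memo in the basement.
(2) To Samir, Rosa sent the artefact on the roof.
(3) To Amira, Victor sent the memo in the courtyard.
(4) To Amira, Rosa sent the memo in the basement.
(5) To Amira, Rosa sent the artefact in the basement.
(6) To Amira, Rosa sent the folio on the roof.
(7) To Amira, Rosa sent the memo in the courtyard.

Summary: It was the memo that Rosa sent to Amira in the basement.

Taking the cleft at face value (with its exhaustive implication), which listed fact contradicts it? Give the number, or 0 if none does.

Focus of the cleft: "the memo" (the thing). Presupposed background: agent = Rosa, recipient = Amira, setting = in the basement.
Exhaustivity: the memo is the only thing satisfying that background.
But fact (5) also has agent = Rosa, recipient = Amira, setting = in the basement, with thing = the artefact — so the exhaustive reading fails.

5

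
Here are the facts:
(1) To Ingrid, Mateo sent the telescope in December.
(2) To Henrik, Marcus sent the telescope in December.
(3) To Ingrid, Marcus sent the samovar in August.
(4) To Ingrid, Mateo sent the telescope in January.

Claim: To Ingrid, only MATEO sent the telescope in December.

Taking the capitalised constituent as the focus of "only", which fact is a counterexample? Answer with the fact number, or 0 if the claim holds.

The capitals mark "Mateo" as focus. So "only" rules out other agents, with the rest (same thing, recipient, setting (the telescope / Ingrid / in December)) as background.
Every other fact changes something in the background, not just the agent. Nothing refutes the claim.

0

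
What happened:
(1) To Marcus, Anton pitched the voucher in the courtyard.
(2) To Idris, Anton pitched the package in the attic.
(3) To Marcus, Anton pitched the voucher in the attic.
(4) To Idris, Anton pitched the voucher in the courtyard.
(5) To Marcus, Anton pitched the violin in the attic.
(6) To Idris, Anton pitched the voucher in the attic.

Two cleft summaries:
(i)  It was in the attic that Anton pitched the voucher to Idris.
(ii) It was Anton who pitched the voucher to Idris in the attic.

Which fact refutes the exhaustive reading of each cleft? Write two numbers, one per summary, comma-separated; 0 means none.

4, 0

Summary (i) focuses "in the attic" (the setting); background Anton as agent and the voucher as thing and Idris as recipient. Fact (4) matches that background with setting = in the courtyard — refutes (i).
Summary (ii) focuses "Anton" (the agent); background the voucher as thing and Idris as recipient and in the attic as setting. No fact matches that background with a different agent, so 0.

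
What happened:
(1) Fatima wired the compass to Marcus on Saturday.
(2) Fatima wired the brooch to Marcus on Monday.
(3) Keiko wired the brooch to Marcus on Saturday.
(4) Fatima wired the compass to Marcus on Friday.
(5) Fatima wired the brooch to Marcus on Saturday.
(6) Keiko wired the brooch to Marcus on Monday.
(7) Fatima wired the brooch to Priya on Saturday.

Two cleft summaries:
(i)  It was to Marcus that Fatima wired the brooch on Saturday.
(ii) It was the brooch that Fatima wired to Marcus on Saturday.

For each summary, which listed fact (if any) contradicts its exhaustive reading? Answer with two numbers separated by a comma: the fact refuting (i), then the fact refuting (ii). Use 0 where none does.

7, 1

Summary (i) focuses "Marcus" (the recipient); background agent = Fatima, thing = the brooch, setting = on Saturday. Fact (7) matches that background with recipient = Priya — refutes (i).
Summary (ii) focuses "the brooch" (the thing); background agent = Fatima, recipient = Marcus, setting = on Saturday. Fact (1) matches that background with thing = the compass — refutes (ii).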